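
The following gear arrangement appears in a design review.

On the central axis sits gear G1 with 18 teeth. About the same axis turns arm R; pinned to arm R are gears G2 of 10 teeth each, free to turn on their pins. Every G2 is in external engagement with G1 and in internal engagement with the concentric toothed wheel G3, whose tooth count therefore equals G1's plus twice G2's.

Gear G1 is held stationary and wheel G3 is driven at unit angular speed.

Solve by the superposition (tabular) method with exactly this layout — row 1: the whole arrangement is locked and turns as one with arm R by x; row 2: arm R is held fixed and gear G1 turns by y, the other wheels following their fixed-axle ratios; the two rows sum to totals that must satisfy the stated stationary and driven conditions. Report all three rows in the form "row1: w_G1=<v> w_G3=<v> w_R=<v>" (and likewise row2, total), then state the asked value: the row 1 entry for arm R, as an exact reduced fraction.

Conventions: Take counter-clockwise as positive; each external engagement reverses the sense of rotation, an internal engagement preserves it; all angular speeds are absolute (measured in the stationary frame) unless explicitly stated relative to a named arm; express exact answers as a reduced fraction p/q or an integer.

planetary set (18T centre, 10T on arm, 38T internal) — Willis relation
row 1 (train locked, turned with arm): all members turn x
row 2 (arm held, sun turns y): ω_ring = −(18/38)·y, ω_arm = 0
boundary: total ω_sun = x + y = 0 and total ω_ring = x − (18/38)·y = 1  ⇒  y = -19/28, x = 19/28
row 2 ring = −(18/38)·(-19/28) = 9/28
totals (row 1 + row 2): sun 19/28 + (-19/28) = 0, ring 19/28 + 9/28 = 1, arm 19/28 + 0 = 19/28
asked cell (row1, arm) = 19/28

row1: w_G1=19/28 w_G3=19/28 w_R=19/28
row2: w_G1=-19/28 w_G3=9/28 w_R=0
total: w_G1=0 w_G3=1 w_R=19/28
asked value: 19/28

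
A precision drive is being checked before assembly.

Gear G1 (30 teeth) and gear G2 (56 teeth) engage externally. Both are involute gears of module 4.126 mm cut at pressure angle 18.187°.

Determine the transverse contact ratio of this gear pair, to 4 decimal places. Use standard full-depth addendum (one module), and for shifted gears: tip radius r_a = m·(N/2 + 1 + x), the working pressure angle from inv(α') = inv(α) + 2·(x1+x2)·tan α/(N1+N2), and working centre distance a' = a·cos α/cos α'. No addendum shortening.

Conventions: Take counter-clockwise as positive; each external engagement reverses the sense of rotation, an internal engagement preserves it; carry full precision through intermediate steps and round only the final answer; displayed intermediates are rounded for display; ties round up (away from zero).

recognized (one external pair, fixed centres): single-mesh tooth geometry, m = 4.126, N1 = 30, N2 = 56
base radii: r_b1 = 58.798155, r_b2 = 109.756555
tip radii: r_a1 = 66.016000, r_a2 = 119.654000
no profile shift: α' = α, a' = a
action lengths: √(r_a1²−r_b1²) = 30.014817, √(r_a2²−r_b2²) = 47.650585
base pitch p_b = π·m·cos α = 12.314657
CR = (30.014817 + 47.650585 − 177.418000·sin 18.18700°)/12.314657 = 1.810023
contact ratio ≈ 1.8100

1.8100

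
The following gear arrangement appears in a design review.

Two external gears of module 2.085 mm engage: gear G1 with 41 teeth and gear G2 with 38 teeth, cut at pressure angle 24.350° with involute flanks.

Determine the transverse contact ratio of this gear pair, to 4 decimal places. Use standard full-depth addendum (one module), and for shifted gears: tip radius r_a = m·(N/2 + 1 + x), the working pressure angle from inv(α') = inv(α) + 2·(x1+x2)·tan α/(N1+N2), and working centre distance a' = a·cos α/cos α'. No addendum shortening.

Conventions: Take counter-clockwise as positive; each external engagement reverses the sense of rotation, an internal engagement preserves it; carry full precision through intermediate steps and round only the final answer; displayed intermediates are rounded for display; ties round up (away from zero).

1.5314

class = single-mesh tooth geometry [involute pair 41T × 38T, m = 2.085]
base radii: r_b1 = 38.940290, r_b2 = 36.091001
tip radii: r_a1 = 44.827500, r_a2 = 41.700000
no profile shift: α' = α, a' = a
action lengths: √(r_a1²−r_b1²) = 22.207173, √(r_a2²−r_b2²) = 20.888506
base pitch p_b = π·m·cos α = 5.967538
CR = (22.207173 + 20.888506 − 82.357500·sin 24.35000°)/5.967538 = 1.531435
contact ratio ≈ 1.5314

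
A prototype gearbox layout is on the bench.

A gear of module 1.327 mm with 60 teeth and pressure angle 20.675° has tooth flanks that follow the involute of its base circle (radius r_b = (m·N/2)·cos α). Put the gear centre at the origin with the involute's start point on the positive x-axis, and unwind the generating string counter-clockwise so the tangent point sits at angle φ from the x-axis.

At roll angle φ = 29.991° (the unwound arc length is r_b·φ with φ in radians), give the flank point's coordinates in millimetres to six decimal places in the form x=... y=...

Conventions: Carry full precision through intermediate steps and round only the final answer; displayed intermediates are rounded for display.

x=42.004494 y=1.732284

topology: single-mesh involute geometry — m = 1.327, N = 60
pitch radius r_p = m·N/2 = 1.327·60/2 = 39.810000
base radius r_b = r_p·cos α = 39.810000·cos 20.675° = 37.246163
roll angle φ = 29.991° = 0.52344170 rad
x = r_b·(cos φ + φ·sin φ) = 42.004494
y = r_b·(sin φ − φ·cos φ) = 1.732284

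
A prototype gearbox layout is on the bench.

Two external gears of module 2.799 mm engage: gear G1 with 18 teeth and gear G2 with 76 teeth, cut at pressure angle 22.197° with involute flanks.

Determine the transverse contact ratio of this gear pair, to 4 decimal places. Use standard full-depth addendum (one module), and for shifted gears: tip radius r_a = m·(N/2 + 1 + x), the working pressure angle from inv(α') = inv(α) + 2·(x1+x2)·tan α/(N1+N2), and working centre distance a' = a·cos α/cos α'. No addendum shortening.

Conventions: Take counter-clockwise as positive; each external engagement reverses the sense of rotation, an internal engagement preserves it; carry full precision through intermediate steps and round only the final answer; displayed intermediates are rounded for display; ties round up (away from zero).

topology: single-mesh involute geometry — m = 2.799, 18T/76T pair
base radii: r_b1 = 23.324104, r_b2 = 98.479551
tip radii: r_a1 = 27.990000, r_a2 = 109.161000
no profile shift: α' = α, a' = a
action lengths: √(r_a1²−r_b1²) = 15.473405, √(r_a2²−r_b2²) = 47.094606
base pitch p_b = π·m·cos α = 8.141648
CR = (15.473405 + 47.094606 − 131.553000·sin 22.19700°)/8.141648 = 1.580552
contact ratio ≈ 1.5806

1.5806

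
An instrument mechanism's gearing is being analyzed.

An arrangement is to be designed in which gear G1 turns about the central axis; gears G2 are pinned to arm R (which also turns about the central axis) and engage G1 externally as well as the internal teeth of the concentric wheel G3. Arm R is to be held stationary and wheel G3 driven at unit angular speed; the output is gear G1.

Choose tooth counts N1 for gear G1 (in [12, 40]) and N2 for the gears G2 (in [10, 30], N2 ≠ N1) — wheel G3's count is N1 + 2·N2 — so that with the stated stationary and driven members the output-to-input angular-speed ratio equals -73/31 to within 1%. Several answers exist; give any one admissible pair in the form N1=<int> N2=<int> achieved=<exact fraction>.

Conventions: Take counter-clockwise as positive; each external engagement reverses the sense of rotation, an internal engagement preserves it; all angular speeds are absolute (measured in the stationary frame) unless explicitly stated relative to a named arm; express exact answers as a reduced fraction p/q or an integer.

design class (target -73/31): planetary set
Willis with ω_arm = 0: ω_sun/ω_ring = −N3/N1; set equal to -73/31  ⇒  N3/N1 = −(-73/31) = 73/31
N3 = N1 + 2·N2  ⇒  N2/N1 = (N3/N1 − 1)/2 = (73/31 − 1)/2 = 21/31
smallest multiple with N1 ≥ 12 and N2 ≥ 10: k = 1  ⇒  N1 = 1·31 = 31, N2 = 1·21 = 21 (N1 ≤ 40, N2 ≤ 30, N2 ≠ N1 ✓), N3 = 31 + 2·21 = 73
check: −N3/N1 with N1 = 31, N3 = 73 gives -73/31; |achieved − target| = 0 ≤ 73/3100 ✓

N1=31 N2=21 achieved=-73/31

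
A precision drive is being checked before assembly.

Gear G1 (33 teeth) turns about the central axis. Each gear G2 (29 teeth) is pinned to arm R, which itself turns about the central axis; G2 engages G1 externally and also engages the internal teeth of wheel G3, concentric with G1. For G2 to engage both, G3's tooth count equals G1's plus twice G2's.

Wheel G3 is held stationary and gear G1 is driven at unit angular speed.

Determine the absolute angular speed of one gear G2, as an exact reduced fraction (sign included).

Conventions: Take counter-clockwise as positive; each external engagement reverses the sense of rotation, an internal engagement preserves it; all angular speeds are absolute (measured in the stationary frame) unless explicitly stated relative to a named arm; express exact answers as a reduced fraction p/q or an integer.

class = planetary set [G3 = 33+2·29 = 91; Willis about the carrier]
ring teeth: 33 + 2·29 = 91
33(ω_sun−ω_arm) = −91(ω_ring−ω_arm),  ω_ring = 0, ω_sun = 1
33(1−ω_arm) = −91(0−ω_arm)  ⇒  124·ω_arm = 33  ⇒  ω_arm = 33/124
sun–planet mesh: 33·(1−33/124) = −29·(ω_p−ω_arm)  ⇒  ω_p−ω_arm = -3003/3596
ω_p = 33/124 − 3003/3596 = -33/58
exact speed ratio = -33/58

-33/58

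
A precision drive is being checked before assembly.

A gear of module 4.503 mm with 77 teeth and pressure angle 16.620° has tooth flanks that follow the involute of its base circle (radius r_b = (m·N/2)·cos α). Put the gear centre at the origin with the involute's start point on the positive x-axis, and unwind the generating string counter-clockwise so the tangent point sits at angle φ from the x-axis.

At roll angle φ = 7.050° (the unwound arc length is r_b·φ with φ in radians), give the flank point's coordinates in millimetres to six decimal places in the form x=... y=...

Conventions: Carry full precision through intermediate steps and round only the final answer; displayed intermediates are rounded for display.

single-mesh involute tooth geometry (77T wheel at module 4.503)
pitch radius r_p = m·N/2 = 4.503·77/2 = 173.365500
base radius r_b = r_p·cos α = 173.365500·cos 16.620° = 166.122773
roll angle φ = 7.050° = 0.12304571 rad
x = r_b·(cos φ + φ·sin φ) = 167.375587
y = r_b·(sin φ − φ·cos φ) = 0.103003

x=167.375587 y=0.103003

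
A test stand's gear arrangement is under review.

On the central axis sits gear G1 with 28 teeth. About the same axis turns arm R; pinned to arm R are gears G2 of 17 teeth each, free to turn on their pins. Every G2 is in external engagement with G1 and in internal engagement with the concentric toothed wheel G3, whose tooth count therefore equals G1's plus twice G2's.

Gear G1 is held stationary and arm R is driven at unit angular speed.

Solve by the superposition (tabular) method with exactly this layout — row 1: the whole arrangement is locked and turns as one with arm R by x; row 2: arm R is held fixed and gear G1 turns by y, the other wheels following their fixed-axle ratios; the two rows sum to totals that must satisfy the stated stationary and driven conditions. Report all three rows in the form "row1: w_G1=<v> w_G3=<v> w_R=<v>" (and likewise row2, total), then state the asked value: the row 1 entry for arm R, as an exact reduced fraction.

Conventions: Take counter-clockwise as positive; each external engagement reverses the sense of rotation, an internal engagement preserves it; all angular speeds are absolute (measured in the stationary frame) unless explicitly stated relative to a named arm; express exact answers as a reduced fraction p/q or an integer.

row1: w_G1=1 w_G3=1 w_R=1
row2: w_G1=-1 w_G3=14/31 w_R=0
total: w_G1=0 w_G3=45/31 w_R=1
asked value: 1

planetary set (28T centre, 17T on arm, 62T internal) — Willis relation
row 1 — lock + rotate with arm: ω_sun = ω_ring = ω_arm = x
row 2 (arm held, sun turns y): ω_ring = −(28/62)·y, ω_arm = 0
boundary: total ω_sun = x + y = 0 and total ω_arm = x = 1  ⇒  y = -1, x = 1
row 2 ring = −(28/62)·(-1) = 14/31
totals (row 1 + row 2): sun 1 + (-1) = 0, ring 1 + 14/31 = 45/31, arm 1 + 0 = 1
asked cell (row1, arm) = 1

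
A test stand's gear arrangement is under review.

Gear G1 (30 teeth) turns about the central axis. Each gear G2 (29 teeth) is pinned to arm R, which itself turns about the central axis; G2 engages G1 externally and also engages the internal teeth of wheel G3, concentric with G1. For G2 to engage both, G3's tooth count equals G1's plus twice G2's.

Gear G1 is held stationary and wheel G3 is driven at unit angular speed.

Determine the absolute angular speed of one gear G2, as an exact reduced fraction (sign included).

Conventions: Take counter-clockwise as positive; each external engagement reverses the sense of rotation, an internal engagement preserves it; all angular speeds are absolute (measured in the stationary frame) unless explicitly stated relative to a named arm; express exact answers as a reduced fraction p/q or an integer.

topology: planetary set — G1 30T / G2 29T / G3 88T, arm = carrier (Willis)
ring teeth: 30 + 2·29 = 88
30(ω_sun−ω_arm) = −88(ω_ring−ω_arm),  ω_sun = 0, ω_ring = 1
30(0−ω_arm) = −88(1−ω_arm)  ⇒  118·ω_arm = 88  ⇒  ω_arm = 44/59
sun–planet mesh: 30·(0−44/59) = −29·(ω_p−ω_arm)  ⇒  ω_p−ω_arm = 1320/1711
ω_p = 44/59 + 1320/1711 = 44/29
exact speed ratio = 44/29

44/29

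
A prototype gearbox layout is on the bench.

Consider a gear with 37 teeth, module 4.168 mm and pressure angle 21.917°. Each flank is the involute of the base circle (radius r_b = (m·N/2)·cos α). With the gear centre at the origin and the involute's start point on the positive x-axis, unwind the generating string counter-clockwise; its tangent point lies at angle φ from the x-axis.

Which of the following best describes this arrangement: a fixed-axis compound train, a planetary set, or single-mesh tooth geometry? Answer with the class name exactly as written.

single-mesh tooth geometry

topology: single-mesh involute geometry — m = 4.168, N = 37
classification: single-mesh tooth geometry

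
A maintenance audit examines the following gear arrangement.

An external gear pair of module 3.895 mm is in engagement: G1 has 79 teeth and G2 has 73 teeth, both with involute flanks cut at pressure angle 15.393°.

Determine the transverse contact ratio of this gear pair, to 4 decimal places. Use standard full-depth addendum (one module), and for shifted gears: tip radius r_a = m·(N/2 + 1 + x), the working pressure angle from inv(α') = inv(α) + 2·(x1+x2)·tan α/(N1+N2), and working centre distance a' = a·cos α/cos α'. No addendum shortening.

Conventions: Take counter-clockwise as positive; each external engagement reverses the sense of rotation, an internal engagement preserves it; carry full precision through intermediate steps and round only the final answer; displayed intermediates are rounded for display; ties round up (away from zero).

2.1673

topology: single-mesh involute geometry — m = 3.895, 79T/73T pair
base radii: r_b1 = 148.333479, r_b2 = 137.067645
tip radii: r_a1 = 157.747500, r_a2 = 146.062500
no profile shift: α' = α, a' = a
action lengths: √(r_a1²−r_b1²) = 53.679166, √(r_a2²−r_b2²) = 50.464984
base pitch p_b = π·m·cos α = 11.797554
CR = (53.679166 + 50.464984 − 296.020000·sin 15.39300°)/11.797554 = 2.167322
contact ratio ≈ 2.1673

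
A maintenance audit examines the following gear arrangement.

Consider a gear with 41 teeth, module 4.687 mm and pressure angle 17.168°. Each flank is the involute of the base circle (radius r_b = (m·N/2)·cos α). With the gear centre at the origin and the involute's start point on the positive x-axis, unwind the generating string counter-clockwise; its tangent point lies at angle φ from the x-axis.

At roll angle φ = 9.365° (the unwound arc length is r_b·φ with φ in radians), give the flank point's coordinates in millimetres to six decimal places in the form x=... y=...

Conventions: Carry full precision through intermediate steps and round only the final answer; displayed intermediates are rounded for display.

class = single-mesh tooth geometry [base-circle involute, m = 4.687, 41T]
pitch radius r_p = m·N/2 = 4.687·41/2 = 96.083500
base radius r_b = r_p·cos α = 96.083500·cos 17.168° = 91.802343
roll angle φ = 9.365° = 0.16345008 rad
x = r_b·(cos φ + φ·sin φ) = 93.020457
y = r_b·(sin φ − φ·cos φ) = 0.133268

x=93.020457 y=0.133268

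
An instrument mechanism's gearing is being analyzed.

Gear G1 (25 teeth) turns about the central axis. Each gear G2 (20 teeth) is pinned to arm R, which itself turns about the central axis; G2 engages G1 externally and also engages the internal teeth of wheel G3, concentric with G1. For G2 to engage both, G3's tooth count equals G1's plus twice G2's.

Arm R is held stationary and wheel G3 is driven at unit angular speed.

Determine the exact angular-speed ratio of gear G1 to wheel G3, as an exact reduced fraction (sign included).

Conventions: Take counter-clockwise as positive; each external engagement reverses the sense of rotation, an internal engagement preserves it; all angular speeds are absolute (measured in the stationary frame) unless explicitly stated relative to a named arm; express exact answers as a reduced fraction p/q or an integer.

-13/5

planetary set (25T centre, 20T on arm, 65T internal) — Willis relation
ring teeth: 25 + 2·20 = 65
25(ω_sun−ω_arm) = −65(ω_ring−ω_arm),  ω_arm = 0, ω_ring = 1
ω_sun = 0 − (65/25)(1−0) = -13/5
ω_out/ω_in = -13/5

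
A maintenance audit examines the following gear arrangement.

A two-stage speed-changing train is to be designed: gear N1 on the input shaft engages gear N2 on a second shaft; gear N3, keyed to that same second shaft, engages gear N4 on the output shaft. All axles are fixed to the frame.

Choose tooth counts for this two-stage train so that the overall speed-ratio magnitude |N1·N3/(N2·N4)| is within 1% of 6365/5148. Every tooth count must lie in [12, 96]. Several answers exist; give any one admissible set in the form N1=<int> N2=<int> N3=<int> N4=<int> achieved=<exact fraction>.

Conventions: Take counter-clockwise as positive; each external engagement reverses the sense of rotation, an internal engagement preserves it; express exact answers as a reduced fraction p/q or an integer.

N1=67 N2=66 N3=95 N4=78 achieved=6365/5148

topology: fixed-axis compound train — 2 stages, target 6365/5148
target = 6365/5148 in lowest terms: an exact hit needs N1·N3 = k·6365 and N2·N4 = k·5148 for one integer k, every count in [12, 96]; additionally prefer no 1:1 stage (N1 ≠ N2, N3 ≠ N4)
k = 1: N1·N3 = 6365 = 67·95, N2·N4 = 5148 = 66·78
achieved = 67·95/(66·78) = 6365/5148; |achieved − target| = 0 ≤ 1273/102960 ✓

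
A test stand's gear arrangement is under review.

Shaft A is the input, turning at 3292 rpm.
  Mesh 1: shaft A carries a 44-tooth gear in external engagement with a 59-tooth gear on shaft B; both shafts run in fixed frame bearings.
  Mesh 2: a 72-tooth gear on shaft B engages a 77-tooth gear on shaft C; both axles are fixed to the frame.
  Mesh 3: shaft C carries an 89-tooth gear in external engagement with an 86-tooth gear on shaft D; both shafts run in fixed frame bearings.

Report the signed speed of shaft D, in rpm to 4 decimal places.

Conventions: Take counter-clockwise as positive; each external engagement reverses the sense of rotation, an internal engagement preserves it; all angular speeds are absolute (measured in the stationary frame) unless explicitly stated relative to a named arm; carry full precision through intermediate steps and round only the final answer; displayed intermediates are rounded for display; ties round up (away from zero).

3-mesh fixed-axis compound train (all bearings frame-fixed)
mesh 1 [44T→59T]: ω = 3292.0000×44/59 = 2455.0508 rpm, sense flips to −
mesh 2 [72T→77T]: ω = 2455.0508×72/77 = 2295.6320 rpm, sense flips to +
mesh 3 [89T→86T]: ω = 2295.6320×89/86 = 2375.7121 rpm, sense flips to −
signed output speed = -2375.7121 rpm

-2375.7121 rpm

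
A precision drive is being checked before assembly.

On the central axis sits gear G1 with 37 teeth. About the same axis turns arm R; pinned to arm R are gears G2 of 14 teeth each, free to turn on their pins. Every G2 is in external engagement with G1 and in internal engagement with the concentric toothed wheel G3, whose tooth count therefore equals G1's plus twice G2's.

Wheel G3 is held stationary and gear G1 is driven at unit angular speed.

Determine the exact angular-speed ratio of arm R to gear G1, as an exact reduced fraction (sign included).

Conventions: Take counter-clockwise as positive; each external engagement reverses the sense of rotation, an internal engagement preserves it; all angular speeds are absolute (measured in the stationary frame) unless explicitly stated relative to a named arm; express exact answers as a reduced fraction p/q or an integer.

planetary set (37T centre, 14T on arm, 65T internal) — Willis relation
ring teeth: 37 + 2·14 = 65
37(ω_sun−ω_arm) = −65(ω_ring−ω_arm),  ω_ring = 0, ω_sun = 1
37(1−ω_arm) = −65(0−ω_arm)  ⇒  102·ω_arm = 37  ⇒  ω_arm = 37/102
ω_out/ω_in = 37/102

37/102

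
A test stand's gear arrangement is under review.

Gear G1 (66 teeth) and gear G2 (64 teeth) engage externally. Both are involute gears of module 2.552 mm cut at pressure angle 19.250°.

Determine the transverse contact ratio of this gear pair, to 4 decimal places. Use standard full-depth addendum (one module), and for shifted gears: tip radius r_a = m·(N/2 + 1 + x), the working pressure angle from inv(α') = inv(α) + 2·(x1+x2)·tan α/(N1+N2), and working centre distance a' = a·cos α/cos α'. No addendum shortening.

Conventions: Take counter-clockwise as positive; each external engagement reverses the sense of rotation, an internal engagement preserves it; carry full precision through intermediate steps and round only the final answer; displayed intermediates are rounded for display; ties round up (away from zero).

1.8420

class = single-mesh tooth geometry [involute pair 66T × 64T, m = 2.552]
base radii: r_b1 = 79.507401, r_b2 = 77.098086
tip radii: r_a1 = 86.768000, r_a2 = 84.216000
no profile shift: α' = α, a' = a
action lengths: √(r_a1²−r_b1²) = 34.745633, √(r_a2²−r_b2²) = 33.885393
base pitch p_b = π·m·cos α = 7.569087
CR = (34.745633 + 33.885393 − 165.880000·sin 19.25000°)/7.569087 = 1.841958
contact ratio ≈ 1.8420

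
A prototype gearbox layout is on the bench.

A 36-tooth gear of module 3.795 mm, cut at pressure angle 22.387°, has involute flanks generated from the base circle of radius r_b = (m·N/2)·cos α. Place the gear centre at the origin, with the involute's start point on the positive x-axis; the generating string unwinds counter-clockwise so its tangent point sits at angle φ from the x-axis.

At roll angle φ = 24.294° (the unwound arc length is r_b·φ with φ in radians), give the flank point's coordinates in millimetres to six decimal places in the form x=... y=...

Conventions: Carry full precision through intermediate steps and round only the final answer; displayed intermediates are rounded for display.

x=68.586738 y=1.576280

single-mesh involute tooth geometry (36T wheel at module 3.795)
pitch radius r_p = m·N/2 = 3.795·36/2 = 68.310000
base radius r_b = r_p·cos α = 68.310000·cos 22.387° = 63.161644
roll angle φ = 24.294° = 0.42401029 rad
x = r_b·(cos φ + φ·sin φ) = 68.586738
y = r_b·(sin φ − φ·cos φ) = 1.576280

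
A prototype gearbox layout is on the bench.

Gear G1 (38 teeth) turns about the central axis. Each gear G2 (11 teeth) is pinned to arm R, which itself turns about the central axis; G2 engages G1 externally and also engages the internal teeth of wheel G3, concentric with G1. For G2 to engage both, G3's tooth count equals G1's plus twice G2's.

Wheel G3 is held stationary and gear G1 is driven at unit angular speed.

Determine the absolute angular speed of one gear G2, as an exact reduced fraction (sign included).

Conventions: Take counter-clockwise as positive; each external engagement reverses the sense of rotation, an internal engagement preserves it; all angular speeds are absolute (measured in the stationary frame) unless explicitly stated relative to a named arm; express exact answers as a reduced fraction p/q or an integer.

planetary set (38T centre, 11T on arm, 60T internal) — Willis relation
ring teeth: 38 + 2·11 = 60
38(ω_sun−ω_arm) = −60(ω_ring−ω_arm),  ω_ring = 0, ω_sun = 1
38(1−ω_arm) = −60(0−ω_arm)  ⇒  98·ω_arm = 38  ⇒  ω_arm = 19/49
sun–planet mesh: 38·(1−19/49) = −11·(ω_p−ω_arm)  ⇒  ω_p−ω_arm = -1140/539
ω_p = 19/49 − 1140/539 = -19/11
exact speed ratio = -19/11

-19/11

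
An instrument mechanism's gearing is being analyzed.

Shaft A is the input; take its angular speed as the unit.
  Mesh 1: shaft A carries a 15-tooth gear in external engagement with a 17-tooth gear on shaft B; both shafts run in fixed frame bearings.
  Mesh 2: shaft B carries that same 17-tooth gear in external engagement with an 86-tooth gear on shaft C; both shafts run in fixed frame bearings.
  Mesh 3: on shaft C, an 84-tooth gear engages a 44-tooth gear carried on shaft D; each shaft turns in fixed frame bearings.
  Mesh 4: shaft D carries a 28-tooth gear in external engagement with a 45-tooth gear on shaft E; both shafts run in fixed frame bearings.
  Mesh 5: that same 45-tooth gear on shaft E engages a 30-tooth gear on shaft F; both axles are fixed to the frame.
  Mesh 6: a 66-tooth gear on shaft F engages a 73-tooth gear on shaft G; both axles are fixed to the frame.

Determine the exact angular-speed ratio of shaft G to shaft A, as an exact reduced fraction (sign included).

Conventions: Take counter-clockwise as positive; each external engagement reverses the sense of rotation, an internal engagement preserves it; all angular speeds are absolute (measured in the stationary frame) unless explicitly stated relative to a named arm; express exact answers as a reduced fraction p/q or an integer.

882/3139

class = fixed-axis compound train [6 meshes; 6 ratios multiply, 6 sense flips]
mesh 1 [15T→17T]: running ratio 15/17, sense −
mesh 2 [17T→86T]: running ratio 15/86, sense +
mesh 3 [84T→44T]: running ratio 315/946, sense −
mesh 4 [28T→45T]: running ratio 98/473, sense +
mesh 5 [45T→30T]: running ratio 147/473, sense −
mesh 6 [66T→73T]: running ratio 882/3139, sense +
ω_out/ω_in = 882/3139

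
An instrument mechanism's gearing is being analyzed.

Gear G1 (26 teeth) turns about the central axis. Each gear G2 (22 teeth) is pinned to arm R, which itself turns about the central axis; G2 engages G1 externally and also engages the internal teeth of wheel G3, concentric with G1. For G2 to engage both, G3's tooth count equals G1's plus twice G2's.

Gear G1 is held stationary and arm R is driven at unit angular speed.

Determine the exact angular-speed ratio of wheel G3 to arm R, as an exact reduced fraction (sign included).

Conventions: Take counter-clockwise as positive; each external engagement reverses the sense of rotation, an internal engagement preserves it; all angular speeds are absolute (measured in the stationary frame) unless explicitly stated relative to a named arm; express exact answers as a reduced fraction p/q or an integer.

planetary set (26T centre, 22T on arm, 70T internal) — Willis relation
ring teeth: 26 + 2·22 = 70
26(ω_sun−ω_arm) = −70(ω_ring−ω_arm),  ω_sun = 0, ω_arm = 1
ω_ring = 1 − (26/70)(0−1) = 48/35
ω_out/ω_in = 48/35

48/35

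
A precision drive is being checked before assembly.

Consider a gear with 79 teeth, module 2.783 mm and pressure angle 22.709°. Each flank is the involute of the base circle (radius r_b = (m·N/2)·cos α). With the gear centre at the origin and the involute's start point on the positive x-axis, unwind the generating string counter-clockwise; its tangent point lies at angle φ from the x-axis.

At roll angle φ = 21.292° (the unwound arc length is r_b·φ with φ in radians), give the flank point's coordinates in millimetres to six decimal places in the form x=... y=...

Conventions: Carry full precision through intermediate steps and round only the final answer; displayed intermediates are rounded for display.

x=108.168696 y=1.710869

single-mesh involute tooth geometry (79T wheel at module 2.783)
pitch radius r_p = m·N/2 = 2.783·79/2 = 109.928500
base radius r_b = r_p·cos α = 109.928500·cos 22.709° = 101.406563
roll angle φ = 21.292° = 0.37161550 rad
x = r_b·(cos φ + φ·sin φ) = 108.168696
y = r_b·(sin φ − φ·cos φ) = 1.710869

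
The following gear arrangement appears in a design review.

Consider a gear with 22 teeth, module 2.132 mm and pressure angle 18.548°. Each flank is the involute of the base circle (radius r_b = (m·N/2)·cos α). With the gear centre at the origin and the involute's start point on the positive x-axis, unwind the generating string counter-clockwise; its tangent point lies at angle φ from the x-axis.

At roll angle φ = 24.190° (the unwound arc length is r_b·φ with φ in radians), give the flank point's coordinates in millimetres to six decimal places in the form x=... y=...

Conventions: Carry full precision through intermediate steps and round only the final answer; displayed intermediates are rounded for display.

x=24.127989 y=0.547863

single-mesh involute tooth geometry (22T wheel at module 2.132)
pitch radius r_p = m·N/2 = 2.132·22/2 = 23.452000
base radius r_b = r_p·cos α = 23.452000·cos 18.548° = 22.233844
roll angle φ = 24.190° = 0.42219515 rad
x = r_b·(cos φ + φ·sin φ) = 24.127989
y = r_b·(sin φ − φ·cos φ) = 0.547863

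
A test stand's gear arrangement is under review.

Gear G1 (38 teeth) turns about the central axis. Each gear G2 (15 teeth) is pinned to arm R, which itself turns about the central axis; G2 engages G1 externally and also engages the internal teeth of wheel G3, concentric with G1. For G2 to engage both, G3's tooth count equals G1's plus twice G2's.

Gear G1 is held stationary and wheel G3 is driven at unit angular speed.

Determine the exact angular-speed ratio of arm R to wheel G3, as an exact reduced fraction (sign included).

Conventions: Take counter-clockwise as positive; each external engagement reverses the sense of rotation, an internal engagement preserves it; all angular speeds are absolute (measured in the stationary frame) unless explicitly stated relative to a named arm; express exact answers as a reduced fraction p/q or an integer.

topology: planetary set — G1 38T / G2 15T / G3 68T, arm = carrier (Willis)
ring teeth: 38 + 2·15 = 68
38(ω_sun−ω_arm) = −68(ω_ring−ω_arm),  ω_sun = 0, ω_ring = 1
38(0−ω_arm) = −68(1−ω_arm)  ⇒  106·ω_arm = 68  ⇒  ω_arm = 34/53
ω_out/ω_in = 34/53

34/53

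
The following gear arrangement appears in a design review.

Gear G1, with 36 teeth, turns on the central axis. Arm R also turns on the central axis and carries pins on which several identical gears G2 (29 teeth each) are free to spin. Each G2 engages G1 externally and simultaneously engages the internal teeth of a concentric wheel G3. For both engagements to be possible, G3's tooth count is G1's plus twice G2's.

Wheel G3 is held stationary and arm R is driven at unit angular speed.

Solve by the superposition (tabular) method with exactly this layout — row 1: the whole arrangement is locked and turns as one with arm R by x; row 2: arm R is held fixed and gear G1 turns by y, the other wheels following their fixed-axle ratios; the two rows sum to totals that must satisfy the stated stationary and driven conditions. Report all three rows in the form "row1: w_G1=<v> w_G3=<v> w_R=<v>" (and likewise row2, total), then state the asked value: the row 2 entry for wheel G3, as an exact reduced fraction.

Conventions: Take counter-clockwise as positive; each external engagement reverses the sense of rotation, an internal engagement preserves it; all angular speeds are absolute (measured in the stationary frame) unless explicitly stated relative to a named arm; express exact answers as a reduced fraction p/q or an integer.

recognized (axles ride arm R): planetary set, 36/29/94 teeth
row 1: whole set turns with the arm by x
row 2 (arm held, sun turns y): ω_ring = −(36/94)·y, ω_arm = 0
boundary: total ω_ring = x − (36/94)·y = 0 and total ω_arm = x = 1  ⇒  y = 47/18, x = 1
row 2 ring = −(36/94)·47/18 = -1
totals (row 1 + row 2): sun 1 + 47/18 = 65/18, ring 1 + (-1) = 0, arm 1 + 0 = 1
asked cell (row2, ring) = -1

row1: w_G1=1 w_G3=1 w_R=1
row2: w_G1=47/18 w_G3=-1 w_R=0
total: w_G1=65/18 w_G3=0 w_R=1
asked value: -1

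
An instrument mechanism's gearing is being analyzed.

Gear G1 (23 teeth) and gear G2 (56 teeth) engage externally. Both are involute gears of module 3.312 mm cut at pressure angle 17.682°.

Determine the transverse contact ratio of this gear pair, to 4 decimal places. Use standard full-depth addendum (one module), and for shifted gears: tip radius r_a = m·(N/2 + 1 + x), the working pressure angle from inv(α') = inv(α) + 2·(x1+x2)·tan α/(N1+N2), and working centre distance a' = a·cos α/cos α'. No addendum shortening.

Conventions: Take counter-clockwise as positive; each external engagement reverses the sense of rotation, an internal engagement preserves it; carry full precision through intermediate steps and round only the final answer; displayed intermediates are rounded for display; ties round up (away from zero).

topology: single-mesh involute geometry — m = 3.312, 23T/56T pair
base radii: r_b1 = 36.288607, r_b2 = 88.354868
tip radii: r_a1 = 41.400000, r_a2 = 96.048000
no profile shift: α' = α, a' = a
action lengths: √(r_a1²−r_b1²) = 19.927293, √(r_a2²−r_b2²) = 37.664778
base pitch p_b = π·m·cos α = 9.913393
CR = (19.927293 + 37.664778 − 130.824000·sin 17.68200°)/9.913393 = 1.801241
contact ratio ≈ 1.8012

1.8012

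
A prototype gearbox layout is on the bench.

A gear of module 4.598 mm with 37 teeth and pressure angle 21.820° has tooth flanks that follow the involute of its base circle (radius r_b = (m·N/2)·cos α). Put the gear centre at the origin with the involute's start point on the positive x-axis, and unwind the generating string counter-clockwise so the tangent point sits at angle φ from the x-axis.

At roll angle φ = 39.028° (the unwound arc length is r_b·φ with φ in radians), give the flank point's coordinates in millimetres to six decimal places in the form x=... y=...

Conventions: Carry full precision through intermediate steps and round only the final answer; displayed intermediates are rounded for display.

recognized (one wheel, involute flank): single-mesh tooth geometry, m = 4.598, N = 37
pitch radius r_p = m·N/2 = 4.598·37/2 = 85.063000
base radius r_b = r_p·cos α = 85.063000·cos 21.820° = 78.968758
roll angle φ = 39.028° = 0.68116710 rad
x = r_b·(cos φ + φ·sin φ) = 95.218106
y = r_b·(sin φ − φ·cos φ) = 7.939787

x=95.218106 y=7.939787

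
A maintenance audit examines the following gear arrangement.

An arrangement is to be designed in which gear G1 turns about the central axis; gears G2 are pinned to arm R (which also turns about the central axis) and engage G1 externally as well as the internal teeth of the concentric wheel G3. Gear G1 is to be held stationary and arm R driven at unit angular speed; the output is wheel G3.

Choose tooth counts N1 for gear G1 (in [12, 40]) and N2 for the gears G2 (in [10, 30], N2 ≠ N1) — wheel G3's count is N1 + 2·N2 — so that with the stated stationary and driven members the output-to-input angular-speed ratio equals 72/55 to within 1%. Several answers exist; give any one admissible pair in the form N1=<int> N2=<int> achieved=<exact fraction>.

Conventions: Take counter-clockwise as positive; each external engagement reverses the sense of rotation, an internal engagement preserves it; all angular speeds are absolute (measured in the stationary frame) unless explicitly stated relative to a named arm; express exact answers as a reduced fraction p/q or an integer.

topology: planetary set — design target 72/55, arm = carrier (Willis)
Willis with ω_sun = 0: ω_ring/ω_arm = (N1+N3)/N3; set equal to 72/55  ⇒  N3/N1 = 1/(72/55 − 1) = 55/17
N3 = N1 + 2·N2  ⇒  N2/N1 = (N3/N1 − 1)/2 = (55/17 − 1)/2 = 19/17
smallest multiple with N1 ≥ 12 and N2 ≥ 10: k = 1  ⇒  N1 = 1·17 = 17, N2 = 1·19 = 19 (N1 ≤ 40, N2 ≤ 30, N2 ≠ N1 ✓), N3 = 17 + 2·19 = 55
check: (N1+N3)/N3 with N1 = 17, N3 = 55 gives 72/55; |achieved − target| = 0 ≤ 18/1375 ✓

N1=17 N2=19 achieved=72/55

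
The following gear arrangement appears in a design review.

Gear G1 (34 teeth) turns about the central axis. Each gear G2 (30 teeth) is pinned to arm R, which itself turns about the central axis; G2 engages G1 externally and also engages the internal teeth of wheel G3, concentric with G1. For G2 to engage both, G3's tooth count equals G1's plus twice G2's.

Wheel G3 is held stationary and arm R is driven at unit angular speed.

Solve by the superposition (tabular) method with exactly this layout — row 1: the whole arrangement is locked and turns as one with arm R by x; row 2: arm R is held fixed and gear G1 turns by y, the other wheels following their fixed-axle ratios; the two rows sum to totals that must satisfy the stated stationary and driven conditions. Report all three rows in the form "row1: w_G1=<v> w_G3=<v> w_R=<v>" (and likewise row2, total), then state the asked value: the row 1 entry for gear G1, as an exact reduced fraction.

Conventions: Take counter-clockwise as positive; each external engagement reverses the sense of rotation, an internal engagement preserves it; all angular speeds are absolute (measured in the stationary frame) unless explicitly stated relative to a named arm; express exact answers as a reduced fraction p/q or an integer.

row1: w_G1=1 w_G3=1 w_R=1
row2: w_G1=47/17 w_G3=-1 w_R=0
total: w_G1=64/17 w_G3=0 w_R=1
asked value: 1

topology: planetary set — G1 34T / G2 30T / G3 94T, arm = carrier (Willis)
row 1 (train locked, turned with arm): all members turn x
row 2 (arm held, sun turns y): ω_ring = −(34/94)·y, ω_arm = 0
boundary: total ω_ring = x − (34/94)·y = 0 and total ω_arm = x = 1  ⇒  y = 47/17, x = 1
row 2 ring = −(34/94)·47/17 = -1
totals (row 1 + row 2): sun 1 + 47/17 = 64/17, ring 1 + (-1) = 0, arm 1 + 0 = 1
asked cell (row1, sun) = 1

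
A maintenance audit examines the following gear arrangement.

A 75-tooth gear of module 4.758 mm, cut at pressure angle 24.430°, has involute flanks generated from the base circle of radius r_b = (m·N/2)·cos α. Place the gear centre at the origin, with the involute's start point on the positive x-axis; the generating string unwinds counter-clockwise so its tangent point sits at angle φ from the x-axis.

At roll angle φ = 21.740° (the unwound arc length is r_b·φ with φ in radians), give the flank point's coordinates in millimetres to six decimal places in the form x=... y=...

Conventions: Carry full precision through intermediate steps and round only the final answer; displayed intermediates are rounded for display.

recognized (one wheel, involute flank): single-mesh tooth geometry, m = 4.758, N = 75
pitch radius r_p = m·N/2 = 4.758·75/2 = 178.425000
base radius r_b = r_p·cos α = 178.425000·cos 24.430° = 162.450116
roll angle φ = 21.740° = 0.37943458 rad
x = r_b·(cos φ + φ·sin φ) = 173.726592
y = r_b·(sin φ − φ·cos φ) = 2.915708

x=173.726592 y=2.915708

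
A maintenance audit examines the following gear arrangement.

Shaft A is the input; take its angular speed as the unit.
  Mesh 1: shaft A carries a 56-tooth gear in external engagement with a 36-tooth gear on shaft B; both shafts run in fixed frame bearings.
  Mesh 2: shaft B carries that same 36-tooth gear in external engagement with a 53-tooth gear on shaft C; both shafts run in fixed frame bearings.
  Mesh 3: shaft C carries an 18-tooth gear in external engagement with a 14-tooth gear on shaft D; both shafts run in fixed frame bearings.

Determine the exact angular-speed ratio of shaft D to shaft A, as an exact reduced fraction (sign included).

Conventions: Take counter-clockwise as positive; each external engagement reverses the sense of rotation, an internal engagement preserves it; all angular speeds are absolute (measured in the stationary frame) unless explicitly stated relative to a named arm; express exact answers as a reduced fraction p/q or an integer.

class = fixed-axis compound train [3 meshes; 3 ratios multiply, 3 sense flips]
mesh 1 [56T→36T]: running ratio 14/9, sense −
mesh 2 [36T→53T]: running ratio 56/53, sense +
mesh 3 [18T→14T]: running ratio 72/53, sense −
ω_out/ω_in = -72/53

-72/53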